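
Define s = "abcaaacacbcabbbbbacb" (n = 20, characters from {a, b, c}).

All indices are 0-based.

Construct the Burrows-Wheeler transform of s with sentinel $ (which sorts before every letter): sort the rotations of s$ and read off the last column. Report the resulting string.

rank  rotation               last
    0  $abcaaacacbcabbbbbacb  b
    1  aaacacbcabbbbbacb$abc  c
    2  aacacbcabbbbbacb$abca  a
    3  abbbbbacb$abcaaacacbc  c
    4  abcaaacacbcabbbbbacb$  $
    5  acacbcabbbbbacb$abcaa  a
    6  acb$abcaaacacbcabbbbb  b
    7  acbcabbbbbacb$abcaaac  c
    8  b$abcaaacacbcabbbbbac  c
    9  bacb$abcaaacacbcabbbb  b
   10  bbacb$abcaaacacbcabbb  b
   11  bbbacb$abcaaacacbcabb  b
   12  bbbbacb$abcaaacacbcab  b
   13  bbbbbacb$abcaaacacbca  a
   14  bcaaacacbcabbbbbacb$a  a
   15  bcabbbbbacb$abcaaacac  c
   16  caaacacbcabbbbbacb$ab  b
   17  cabbbbbacb$abcaaacacb  b
   18  cacbcabbbbbacb$abcaaa  a
   19  cb$abcaaacacbcabbbbba  a
   20  cbcabbbbbacb$abcaaaca  a

bcac$abccbbbbaacbbaaa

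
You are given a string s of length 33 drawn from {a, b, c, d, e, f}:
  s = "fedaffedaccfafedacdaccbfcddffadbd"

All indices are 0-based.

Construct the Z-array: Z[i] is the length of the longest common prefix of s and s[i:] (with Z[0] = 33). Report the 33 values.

[33, 0, 0, 0, 1, 4, 0, 0, 0, 0, 0, 1, 0, 4, 0, 0, 0, 0, 0, 0, 0, 0, 0, 1, 0, 0, 0, 1, 1, 0, 0, 0, 0]

Z[0]=33
i=1: i≥r, start 0; Z[1]=0
i=2: i≥r, start 0; Z[2]=0
i=3: i≥r, start 0; Z[3]=0
i=4: i≥r, start 0; Z[4]=1 extend→box=[4,5)
i=5: i≥r, start 0; Z[5]=4 extend→box=[5,9)
i=6: min(r-i=3, Z[1]=0)=0; Z[6]=0
i=7: min(r-i=2, Z[2]=0)=0; Z[7]=0
i=8: min(r-i=1, Z[3]=0)=0; Z[8]=0
i=9: i≥r, start 0; Z[9]=0
i=10: i≥r, start 0; Z[10]=0
i=11: i≥r, start 0; Z[11]=1 extend→box=[11,12)
i=12: i≥r, start 0; Z[12]=0
i=13: i≥r, start 0; Z[13]=4 extend→box=[13,17)
i=14: min(r-i=3, Z[1]=0)=0; Z[14]=0
i=15: min(r-i=2, Z[2]=0)=0; Z[15]=0
i=16: min(r-i=1, Z[3]=0)=0; Z[16]=0
i=17: i≥r, start 0; Z[17]=0
i=18: i≥r, start 0; Z[18]=0
i=19: i≥r, start 0; Z[19]=0
i=20: i≥r, start 0; Z[20]=0
i=21: i≥r, start 0; Z[21]=0
i=22: i≥r, start 0; Z[22]=0
i=23: i≥r, start 0; Z[23]=1 extend→box=[23,24)
i=24: i≥r, start 0; Z[24]=0
i=25: i≥r, start 0; Z[25]=0
i=26: i≥r, start 0; Z[26]=0
i=27: i≥r, start 0; Z[27]=1 extend→box=[27,28)
i=28: i≥r, start 0; Z[28]=1 extend→box=[28,29)
i=29: i≥r, start 0; Z[29]=0
i=30: i≥r, start 0; Z[30]=0
i=31: i≥r, start 0; Z[31]=0
i=32: i≥r, start 0; Z[32]=0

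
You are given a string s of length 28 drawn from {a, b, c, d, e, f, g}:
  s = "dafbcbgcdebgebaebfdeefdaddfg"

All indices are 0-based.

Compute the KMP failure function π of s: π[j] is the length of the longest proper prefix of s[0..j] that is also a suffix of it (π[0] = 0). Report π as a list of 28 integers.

π[0] = 0
j=1 s[j]='a': π[1]=0 (border '')
j=2 s[j]='f': π[2]=0 (border '')
j=3 s[j]='b': π[3]=0 (border '')
j=4 s[j]='c': π[4]=0 (border '')
j=5 s[j]='b': π[5]=0 (border '')
j=6 s[j]='g': π[6]=0 (border '')
j=7 s[j]='c': π[7]=0 (border '')
j=8 s[j]='d': π[8]=1 (border 'd')
j=9 s[j]='e': k: 1→0; π[9]=0 (border '')
j=10 s[j]='b': π[10]=0 (border '')
j=11 s[j]='g': π[11]=0 (border '')
j=12 s[j]='e': π[12]=0 (border '')
j=13 s[j]='b': π[13]=0 (border '')
j=14 s[j]='a': π[14]=0 (border '')
j=15 s[j]='e': π[15]=0 (border '')
j=16 s[j]='b': π[16]=0 (border '')
j=17 s[j]='f': π[17]=0 (border '')
j=18 s[j]='d': π[18]=1 (border 'd')
j=19 s[j]='e': k: 1→0; π[19]=0 (border '')
j=20 s[j]='e': π[20]=0 (border '')
j=21 s[j]='f': π[21]=0 (border '')
j=22 s[j]='d': π[22]=1 (border 'd')
j=23 s[j]='a': π[23]=2 (border 'da')
j=24 s[j]='d': k: 2→0; π[24]=1 (border 'd')
j=25 s[j]='d': k: 1→0; π[25]=1 (border 'd')
j=26 s[j]='f': k: 1→0; π[26]=0 (border '')
j=27 s[j]='g': π[27]=0 (border '')

[0, 0, 0, 0, 0, 0, 0, 0, 1, 0, 0, 0, 0, 0, 0, 0, 0, 0, 1, 0, 0, 0, 1, 2, 1, 1, 0, 0]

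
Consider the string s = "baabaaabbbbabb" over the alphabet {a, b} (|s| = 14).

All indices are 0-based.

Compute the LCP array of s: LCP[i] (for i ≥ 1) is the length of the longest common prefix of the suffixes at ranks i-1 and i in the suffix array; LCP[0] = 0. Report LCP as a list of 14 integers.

[0, 2, 3, 1, 2, 3, 0, 1, 3, 2, 1, 2, 2, 3]

sorted suffixes:
  #0 SA[0]=4  'aaabbbbabb'
  #1 SA[1]=1  'aabaaabbbbabb'
  #2 SA[2]=5  'aabbbbabb'
  #3 SA[3]=2  'abaaabbbbabb'
  #4 SA[4]=11  'abb'
  #5 SA[5]=6  'abbbbabb'
  #6 SA[6]=13  'b'
  #7 SA[7]=3  'baaabbbbabb'
  #8 SA[8]=0  'baabaaabbbbabb'
  #9 SA[9]=10  'babb'
  #10 SA[10]=12  'bb'
  #11 SA[11]=9  'bbabb'
  #12 SA[12]=8  'bbbabb'
  #13 SA[13]=7  'bbbbabb'

SA = [4, 1, 5, 2, 11, 6, 13, 3, 0, 10, 12, 9, 8, 7]
i: (SA[i-1],SA[i]) lcp shared
  1: (4,1) 2 'aa'
  2: (1,5) 3 'aab'
  3: (5,2) 1 'a'
  4: (2,11) 2 'ab'
  5: (11,6) 3 'abb'
  6: (6,13) 0 ''
  7: (13,3) 1 'b'
  8: (3,0) 3 'baa'
  9: (0,10) 2 'ba'
  10: (10,12) 1 'b'
  11: (12,9) 2 'bb'
  12: (9,8) 2 'bb'
  13: (8,7) 3 'bbb'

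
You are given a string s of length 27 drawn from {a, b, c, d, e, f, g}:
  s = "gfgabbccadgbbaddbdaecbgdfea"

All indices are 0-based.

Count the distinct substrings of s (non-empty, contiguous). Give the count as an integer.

rank→(start, suffix):
  0 → (26, 'a')
  1 → (3, 'abbccadgbbaddbdaecbgdfea')
  2 → (13, 'addbdaecbgdfea')
  3 → (8, 'adgbbaddbdaecbgdfea')
  4 → (18, 'aecbgdfea')
  5 → (12, 'baddbdaecbgdfea')
  6 → (11, 'bbaddbdaecbgdfea')
  7 → (4, 'bbccadgbbaddbdaecbgdfea')
  8 → (5, 'bccadgbbaddbdaecbgdfea')
  9 → (16, 'bdaecbgdfea')
  10 → (21, 'bgdfea')
  11 → (7, 'cadgbbaddbdaecbgdfea')
  12 → (20, 'cbgdfea')
  13 → (6, 'ccadgbbaddbdaecbgdfea')
  14 → (17, 'daecbgdfea')
  15 → (15, 'dbdaecbgdfea')
  16 → (14, 'ddbdaecbgdfea')
  17 → (23, 'dfea')
  18 → (9, 'dgbbaddbdaecbgdfea')
  19 → (25, 'ea')
  20 → (19, 'ecbgdfea')
  21 → (24, 'fea')
  22 → (1, 'fgabbccadgbbaddbdaecbgdfea')
  23 → (2, 'gabbccadgbbaddbdaecbgdfea')
  24 → (10, 'gbbaddbdaecbgdfea')
  25 → (22, 'gdfea')
  26 → (0, 'gfgabbccadgbbaddbdaecbgdfea')

SA = [26, 3, 13, 8, 18, 12, 11, 4, 5, 16, 21, 7, 20, 6, 17, 15, 14, 23, 9, 25, 19, 24, 1, 2, 10, 22, 0]
[i] adj suffixes → lcp
  [1] 26/3 → 1 ('a')
  [2] 3/13 → 1 ('a')
  [3] 13/8 → 2 ('ad')
  [4] 8/18 → 1 ('a')
  [5] 18/12 → 0 ('')
  [6] 12/11 → 1 ('b')
  [7] 11/4 → 2 ('bb')
  [8] 4/5 → 1 ('b')
  [9] 5/16 → 1 ('b')
  [10] 16/21 → 1 ('b')
  [11] 21/7 → 0 ('')
  [12] 7/20 → 1 ('c')
  [13] 20/6 → 1 ('c')
  [14] 6/17 → 0 ('')
  [15] 17/15 → 1 ('d')
  [16] 15/14 → 1 ('d')
  [17] 14/23 → 1 ('d')
  [18] 23/9 → 1 ('d')
  [19] 9/25 → 0 ('')
  [20] 25/19 → 1 ('e')
  [21] 19/24 → 0 ('')
  [22] 24/1 → 1 ('f')
  [23] 1/2 → 0 ('')
  [24] 2/10 → 1 ('g')
  [25] 10/22 → 1 ('g')
  [26] 22/0 → 1 ('g')

n(n+1)/2 = 27·28/2 = 378
Σ LCP = 0 + 1 + 1 + 2 + 1 + 0 + 1 + 2 + 1 + 1 + 1 + 0 + 1 + 1 + 0 + 1 + 1 + 1 + 1 + 0 + 1 + 0 + 1 + 0 + 1 + 1 + 1 = 22
distinct = 378 − 22 = 356

356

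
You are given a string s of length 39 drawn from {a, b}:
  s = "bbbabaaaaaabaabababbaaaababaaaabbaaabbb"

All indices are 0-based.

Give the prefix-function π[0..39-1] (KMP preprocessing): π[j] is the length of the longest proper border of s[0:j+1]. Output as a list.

[0, 1, 2, 0, 1, 0, 0, 0, 0, 0, 0, 1, 0, 0, 1, 0, 1, 0, 1, 2, 0, 0, 0, 0, 1, 0, 1, 0, 0, 0, 0, 1, 2, 0, 0, 0, 1, 2, 3]

π[0] = 0
j=1 s[j]='b': π[1]=1 (border 'b')
j=2 s[j]='b': π[2]=2 (border 'bb')
j=3 s[j]='a': k: 2→1→0; π[3]=0 (border '')
j=4 s[j]='b': π[4]=1 (border 'b')
j=5 s[j]='a': k: 1→0; π[5]=0 (border '')
j=6 s[j]='a': π[6]=0 (border '')
j=7 s[j]='a': π[7]=0 (border '')
j=8 s[j]='a': π[8]=0 (border '')
j=9 s[j]='a': π[9]=0 (border '')
j=10 s[j]='a': π[10]=0 (border '')
j=11 s[j]='b': π[11]=1 (border 'b')
j=12 s[j]='a': k: 1→0; π[12]=0 (border '')
j=13 s[j]='a': π[13]=0 (border '')
j=14 s[j]='b': π[14]=1 (border 'b')
j=15 s[j]='a': k: 1→0; π[15]=0 (border '')
j=16 s[j]='b': π[16]=1 (border 'b')
j=17 s[j]='a': k: 1→0; π[17]=0 (border '')
j=18 s[j]='b': π[18]=1 (border 'b')
j=19 s[j]='b': π[19]=2 (border 'bb')
j=20 s[j]='a': k: 2→1→0; π[20]=0 (border '')
j=21 s[j]='a': π[21]=0 (border '')
j=22 s[j]='a': π[22]=0 (border '')
j=23 s[j]='a': π[23]=0 (border '')
j=24 s[j]='b': π[24]=1 (border 'b')
j=25 s[j]='a': k: 1→0; π[25]=0 (border '')
j=26 s[j]='b': π[26]=1 (border 'b')
j=27 s[j]='a': k: 1→0; π[27]=0 (border '')
j=28 s[j]='a': π[28]=0 (border '')
j=29 s[j]='a': π[29]=0 (border '')
j=30 s[j]='a': π[30]=0 (border '')
j=31 s[j]='b': π[31]=1 (border 'b')
j=32 s[j]='b': π[32]=2 (border 'bb')
j=33 s[j]='a': k: 2→1→0; π[33]=0 (border '')
j=34 s[j]='a': π[34]=0 (border '')
j=35 s[j]='a': π[35]=0 (border '')
j=36 s[j]='b': π[36]=1 (border 'b')
j=37 s[j]='b': π[37]=2 (border 'bb')
j=38 s[j]='b': π[38]=3 (border 'bbb')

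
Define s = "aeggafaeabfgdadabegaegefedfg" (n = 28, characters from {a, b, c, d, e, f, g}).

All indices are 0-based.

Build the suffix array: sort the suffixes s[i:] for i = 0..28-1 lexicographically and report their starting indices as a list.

[15, 8, 13, 6, 19, 0, 4, 16, 9, 14, 12, 25, 7, 24, 22, 17, 20, 1, 5, 23, 26, 10, 27, 18, 3, 11, 21, 2]

rank | idx | suffix
   0 |  15 | abegaegefedfg
   1 |   8 | abfgdadabegaegefedfg
   2 |  13 | adabegaegefedfg
   3 |   6 | aeabfgdadabegaegefedfg
   4 |  19 | aegefedfg
   5 |   0 | aeggafaeabfgdadabegaegefedfg
   6 |   4 | afaeabfgdadabegaegefedfg
   7 |  16 | begaegefedfg
   8 |   9 | bfgdadabegaegefedfg
   9 |  14 | dabegaegefedfg
  10 |  12 | dadabegaegefedfg
  11 |  25 | dfg
  12 |   7 | eabfgdadabegaegefedfg
  13 |  24 | edfg
  14 |  22 | efedfg
  15 |  17 | egaegefedfg
  16 |  20 | egefedfg
  17 |   1 | eggafaeabfgdadabegaegefedfg
  18 |   5 | faeabfgdadabegaegefedfg
  19 |  23 | fedfg
  20 |  26 | fg
  21 |  10 | fgdadabegaegefedfg
  22 |  27 | g
  23 |  18 | gaegefedfg
  24 |   3 | gafaeabfgdadabegaegefedfg
  25 |  11 | gdadabegaegefedfg
  26 |  21 | gefedfg
  27 |   2 | ggafaeabfgdadabegaegefedfg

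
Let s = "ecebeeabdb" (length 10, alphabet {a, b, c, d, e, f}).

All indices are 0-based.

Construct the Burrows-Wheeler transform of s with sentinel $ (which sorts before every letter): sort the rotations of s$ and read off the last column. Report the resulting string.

rank  rotation     last
    0  $ecebeeabdb  b
    1  abdb$ecebee  e
    2  b$ecebeeabd  d
    3  bdb$ecebeea  a
    4  beeabdb$ece  e
    5  cebeeabdb$e  e
    6  db$ecebeeab  b
    7  eabdb$ecebe  e
    8  ebeeabdb$ec  c
    9  ecebeeabdb$  $
   10  eeabdb$eceb  b

bedaeebec$b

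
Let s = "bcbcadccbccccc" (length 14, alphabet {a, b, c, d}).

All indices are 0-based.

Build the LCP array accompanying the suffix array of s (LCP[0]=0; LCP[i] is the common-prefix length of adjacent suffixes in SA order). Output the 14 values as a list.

[0, 0, 2, 2, 0, 1, 1, 3, 1, 2, 2, 3, 4, 0]

rank | idx | suffix
   0 |   4 | adccbccccc
   1 |   2 | bcadccbccccc
   2 |   0 | bcbcadccbccccc
   3 |   8 | bccccc
   4 |  13 | c
   5 |   3 | cadccbccccc
   6 |   1 | cbcadccbccccc
   7 |   7 | cbccccc
   8 |  12 | cc
   9 |   6 | ccbccccc
  10 |  11 | ccc
  11 |  10 | cccc
  12 |   9 | ccccc
  13 |   5 | dccbccccc

SA = [4, 2, 0, 8, 13, 3, 1, 7, 12, 6, 11, 10, 9, 5]
i: (SA[i-1],SA[i]) lcp shared
  1: (4,2) 0 ''
  2: (2,0) 2 'bc'
  3: (0,8) 2 'bc'
  4: (8,13) 0 ''
  5: (13,3) 1 'c'
  6: (3,1) 1 'c'
  7: (1,7) 3 'cbc'
  8: (7,12) 1 'c'
  9: (12,6) 2 'cc'
  10: (6,11) 2 'cc'
  11: (11,10) 3 'ccc'
  12: (10,9) 4 'cccc'
  13: (9,5) 0 ''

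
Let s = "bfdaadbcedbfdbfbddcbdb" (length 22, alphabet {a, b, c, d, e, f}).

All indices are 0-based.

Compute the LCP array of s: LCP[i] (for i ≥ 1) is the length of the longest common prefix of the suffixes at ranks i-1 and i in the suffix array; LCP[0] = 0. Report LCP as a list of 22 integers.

[0, 1, 0, 1, 1, 2, 1, 2, 3, 0, 1, 0, 1, 2, 2, 3, 1, 1, 0, 0, 1, 2]

sorted suffixes:
  #0 SA[0]=3  'aadbcedbfdbfbddcbdb'
  #1 SA[1]=4  'adbcedbfdbfbddcbdb'
  #2 SA[2]=21  'b'
  #3 SA[3]=6  'bcedbfdbfbddcbdb'
  #4 SA[4]=19  'bdb'
  #5 SA[5]=15  'bddcbdb'
  #6 SA[6]=13  'bfbddcbdb'
  #7 SA[7]=0  'bfdaadbcedbfdbfbddcbdb'
  #8 SA[8]=10  'bfdbfbddcbdb'
  #9 SA[9]=18  'cbdb'
  #10 SA[10]=7  'cedbfdbfbddcbdb'
  #11 SA[11]=2  'daadbcedbfdbfbddcbdb'
  #12 SA[12]=20  'db'
  #13 SA[13]=5  'dbcedbfdbfbddcbdb'
  #14 SA[14]=12  'dbfbddcbdb'
  #15 SA[15]=9  'dbfdbfbddcbdb'
  #16 SA[16]=17  'dcbdb'
  #17 SA[17]=16  'ddcbdb'
  #18 SA[18]=8  'edbfdbfbddcbdb'
  #19 SA[19]=14  'fbddcbdb'
  #20 SA[20]=1  'fdaadbcedbfdbfbddcbdb'
  #21 SA[21]=11  'fdbfbddcbdb'

SA = [3, 4, 21, 6, 19, 15, 13, 0, 10, 18, 7, 2, 20, 5, 12, 9, 17, 16, 8, 14, 1, 11]
[i] adj suffixes → lcp
  [1] 3/4 → 1 ('a')
  [2] 4/21 → 0 ('')
  [3] 21/6 → 1 ('b')
  [4] 6/19 → 1 ('b')
  [5] 19/15 → 2 ('bd')
  [6] 15/13 → 1 ('b')
  [7] 13/0 → 2 ('bf')
  [8] 0/10 → 3 ('bfd')
  [9] 10/18 → 0 ('')
  [10] 18/7 → 1 ('c')
  [11] 7/2 → 0 ('')
  [12] 2/20 → 1 ('d')
  [13] 20/5 → 2 ('db')
  [14] 5/12 → 2 ('db')
  [15] 12/9 → 3 ('dbf')
  [16] 9/17 → 1 ('d')
  [17] 17/16 → 1 ('d')
  [18] 16/8 → 0 ('')
  [19] 8/14 → 0 ('')
  [20] 14/1 → 1 ('f')
  [21] 1/11 → 2 ('fd')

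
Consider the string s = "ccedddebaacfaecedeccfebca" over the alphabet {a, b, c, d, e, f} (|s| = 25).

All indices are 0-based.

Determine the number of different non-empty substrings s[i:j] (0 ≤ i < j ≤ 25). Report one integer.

rank→(start, suffix):
  0 → (24, 'a')
  1 → (8, 'aacfaecedeccfebca')
  2 → (9, 'acfaecedeccfebca')
  3 → (12, 'aecedeccfebca')
  4 → (7, 'baacfaecedeccfebca')
  5 → (22, 'bca')
  6 → (23, 'ca')
  7 → (0, 'ccedddebaacfaecedeccfebca')
  8 → (18, 'ccfebca')
  9 → (1, 'cedddebaacfaecedeccfebca')
  10 → (14, 'cedeccfebca')
  11 → (10, 'cfaecedeccfebca')
  12 → (19, 'cfebca')
  13 → (3, 'dddebaacfaecedeccfebca')
  14 → (4, 'ddebaacfaecedeccfebca')
  15 → (5, 'debaacfaecedeccfebca')
  16 → (16, 'deccfebca')
  17 → (6, 'ebaacfaecedeccfebca')
  18 → (21, 'ebca')
  19 → (17, 'eccfebca')
  20 → (13, 'ecedeccfebca')
  21 → (2, 'edddebaacfaecedeccfebca')
  22 → (15, 'edeccfebca')
  23 → (11, 'faecedeccfebca')
  24 → (20, 'febca')

SA = [24, 8, 9, 12, 7, 22, 23, 0, 18, 1, 14, 10, 19, 3, 4, 5, 16, 6, 21, 17, 13, 2, 15, 11, 20]
rank  pair      lcp
   1  s[24:],s[8:]  1  'a'
   2  s[8:],s[9:]  1  'a'
   3  s[9:],s[12:]  1  'a'
   4  s[12:],s[7:]  0  ''
   5  s[7:],s[22:]  1  'b'
   6  s[22:],s[23:]  0  ''
   7  s[23:],s[0:]  1  'c'
   8  s[0:],s[18:]  2  'cc'
   9  s[18:],s[1:]  1  'c'
  10  s[1:],s[14:]  3  'ced'
  11  s[14:],s[10:]  1  'c'
  12  s[10:],s[19:]  2  'cf'
  13  s[19:],s[3:]  0  ''
  14  s[3:],s[4:]  2  'dd'
  15  s[4:],s[5:]  1  'd'
  16  s[5:],s[16:]  2  'de'
  17  s[16:],s[6:]  0  ''
  18  s[6:],s[21:]  2  'eb'
  19  s[21:],s[17:]  1  'e'
  20  s[17:],s[13:]  2  'ec'
  21  s[13:],s[2:]  1  'e'
  22  s[2:],s[15:]  2  'ed'
  23  s[15:],s[11:]  0  ''
  24  s[11:],s[20:]  1  'f'

n(n+1)/2 = 25·26/2 = 325
Σ LCP = 0 + 1 + 1 + 1 + 0 + 1 + 0 + 1 + 2 + 1 + 3 + 1 + 2 + 0 + 2 + 1 + 2 + 0 + 2 + 1 + 2 + 1 + 2 + 0 + 1 = 28
distinct = 325 − 28 = 297

297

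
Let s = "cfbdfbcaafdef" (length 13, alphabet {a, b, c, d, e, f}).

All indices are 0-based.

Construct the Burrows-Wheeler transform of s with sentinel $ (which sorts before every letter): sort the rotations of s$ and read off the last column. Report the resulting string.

rank  rotation        last
    0  $cfbdfbcaafdef  f
    1  aafdef$cfbdfbc  c
    2  afdef$cfbdfbca  a
    3  bcaafdef$cfbdf  f
    4  bdfbcaafdef$cf  f
    5  caafdef$cfbdfb  b
    6  cfbdfbcaafdef$  $
    7  def$cfbdfbcaaf  f
    8  dfbcaafdef$cfb  b
    9  ef$cfbdfbcaafd  d
   10  f$cfbdfbcaafde  e
   11  fbcaafdef$cfbd  d
   12  fbdfbcaafdef$c  c
   13  fdef$cfbdfbcaa  a

fcaffb$fbdedca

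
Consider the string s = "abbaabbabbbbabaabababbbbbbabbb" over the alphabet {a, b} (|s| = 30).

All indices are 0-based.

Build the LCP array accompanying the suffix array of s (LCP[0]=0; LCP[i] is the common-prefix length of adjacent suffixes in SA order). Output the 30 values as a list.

[0, 3, 1, 3, 4, 2, 4, 3, 4, 5, 0, 1, 4, 2, 4, 3, 5, 6, 1, 2, 3, 4, 6, 2, 3, 5, 3, 6, 4, 5]

rank | idx | suffix
   0 |  14 | aabababbbbbbabbb
   1 |   3 | aabbabbbbabaabababbbbbbabbb
   2 |  12 | abaabababbbbbbabbb
   3 |  15 | abababbbbbbabbb
   4 |  17 | ababbbbbbabbb
   5 |   0 | abbaabbabbbbabaabababbbbbbabbb
   6 |   4 | abbabbbbabaabababbbbbbabbb
   7 |  26 | abbb
   8 |   7 | abbbbabaabababbbbbbabbb
   9 |  19 | abbbbbbabbb
  10 |  29 | b
  11 |  13 | baabababbbbbbabbb
  12 |   2 | baabbabbbbabaabababbbbbbabbb
  13 |  11 | babaabababbbbbbabbb
  14 |  16 | bababbbbbbabbb
  15 |  25 | babbb
  16 |   6 | babbbbabaabababbbbbbabbb
  17 |  18 | babbbbbbabbb
  18 |  28 | bb
  19 |   1 | bbaabbabbbbabaabababbbbbbabbb
  20 |  10 | bbabaabababbbbbbabbb
  21 |  24 | bbabbb
  22 |   5 | bbabbbbabaabababbbbbbabbb
  23 |  27 | bbb
  24 |   9 | bbbabaabababbbbbbabbb
  25 |  23 | bbbabbb
  26 |   8 | bbbbabaabababbbbbbabbb
  27 |  22 | bbbbabbb
  28 |  21 | bbbbbabbb
  29 |  20 | bbbbbbabbb

SA = [14, 3, 12, 15, 17, 0, 4, 26, 7, 19, 29, 13, 2, 11, 16, 25, 6, 18, 28, 1, 10, 24, 5, 27, 9, 23, 8, 22, 21, 20]
i: (SA[i-1],SA[i]) lcp shared
  1: (14,3) 3 'aab'
  2: (3,12) 1 'a'
  3: (12,15) 3 'aba'
  4: (15,17) 4 'abab'
  5: (17,0) 2 'ab'
  6: (0,4) 4 'abba'
  7: (4,26) 3 'abb'
  8: (26,7) 4 'abbb'
  9: (7,19) 5 'abbbb'
  10: (19,29) 0 ''
  11: (29,13) 1 'b'
  12: (13,2) 4 'baab'
  13: (2,11) 2 'ba'
  14: (11,16) 4 'baba'
  15: (16,25) 3 'bab'
  16: (25,6) 5 'babbb'
  17: (6,18) 6 'babbbb'
  18: (18,28) 1 'b'
  19: (28,1) 2 'bb'
  20: (1,10) 3 'bba'
  21: (10,24) 4 'bbab'
  22: (24,5) 6 'bbabbb'
  23: (5,27) 2 'bb'
  24: (27,9) 3 'bbb'
  25: (9,23) 5 'bbbab'
  26: (23,8) 3 'bbb'
  27: (8,22) 6 'bbbbab'
  28: (22,21) 4 'bbbb'
  29: (21,20) 5 'bbbbb'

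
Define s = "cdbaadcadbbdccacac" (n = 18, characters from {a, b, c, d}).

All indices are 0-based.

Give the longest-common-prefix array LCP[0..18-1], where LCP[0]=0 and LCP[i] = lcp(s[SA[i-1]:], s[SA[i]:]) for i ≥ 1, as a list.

[0, 1, 2, 1, 2, 0, 1, 1, 0, 1, 3, 2, 1, 1, 0, 2, 1, 2]

rank | idx | suffix
   0 |   3 | aadcadbbdccacac
   1 |  16 | ac
   2 |  14 | acac
   3 |   7 | adbbdccacac
   4 |   4 | adcadbbdccacac
   5 |   2 | baadcadbbdccacac
   6 |   9 | bbdccacac
   7 |  10 | bdccacac
   8 |  17 | c
   9 |  15 | cac
  10 |  13 | cacac
  11 |   6 | cadbbdccacac
  12 |  12 | ccacac
  13 |   0 | cdbaadcadbbdccacac
  14 |   1 | dbaadcadbbdccacac
  15 |   8 | dbbdccacac
  16 |   5 | dcadbbdccacac
  17 |  11 | dccacac

SA = [3, 16, 14, 7, 4, 2, 9, 10, 17, 15, 13, 6, 12, 0, 1, 8, 5, 11]
rank  pair      lcp
   1  s[3:],s[16:]  1  'a'
   2  s[16:],s[14:]  2  'ac'
   3  s[14:],s[7:]  1  'a'
   4  s[7:],s[4:]  2  'ad'
   5  s[4:],s[2:]  0  ''
   6  s[2:],s[9:]  1  'b'
   7  s[9:],s[10:]  1  'b'
   8  s[10:],s[17:]  0  ''
   9  s[17:],s[15:]  1  'c'
  10  s[15:],s[13:]  3  'cac'
  11  s[13:],s[6:]  2  'ca'
  12  s[6:],s[12:]  1  'c'
  13  s[12:],s[0:]  1  'c'
  14  s[0:],s[1:]  0  ''
  15  s[1:],s[8:]  2  'db'
  16  s[8:],s[5:]  1  'd'
  17  s[5:],s[11:]  2  'dc'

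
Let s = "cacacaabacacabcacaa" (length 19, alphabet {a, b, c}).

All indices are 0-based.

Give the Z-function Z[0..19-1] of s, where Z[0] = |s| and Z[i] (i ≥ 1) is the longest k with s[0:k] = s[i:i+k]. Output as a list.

Z[0]=19
i=1: outside box; Z[1]=0
i=2: outside box; Z[2]=4 extend→box=[2,6)
i=3: min(r-i=3, Z[1]=0)=0; Z[3]=0
i=4: min(r-i=2, Z[2]=4)=2; Z[4]=2
i=5: min(r-i=1, Z[3]=0)=0; Z[5]=0
i=6: outside box; Z[6]=0
i=7: outside box; Z[7]=0
i=8: outside box; Z[8]=0
i=9: outside box; Z[9]=4 extend→box=[9,13)
i=10: min(r-i=3, Z[1]=0)=0; Z[10]=0
i=11: min(r-i=2, Z[2]=4)=2; Z[11]=2
i=12: min(r-i=1, Z[3]=0)=0; Z[12]=0
i=13: outside box; Z[13]=0
i=14: outside box; Z[14]=4 extend→box=[14,18)
i=15: min(r-i=3, Z[1]=0)=0; Z[15]=0
i=16: min(r-i=2, Z[2]=4)=2; Z[16]=2
i=17: min(r-i=1, Z[3]=0)=0; Z[17]=0
i=18: outside box; Z[18]=0

[19, 0, 4, 0, 2, 0, 0, 0, 0, 4, 0, 2, 0, 0, 4, 0, 2, 0, 0]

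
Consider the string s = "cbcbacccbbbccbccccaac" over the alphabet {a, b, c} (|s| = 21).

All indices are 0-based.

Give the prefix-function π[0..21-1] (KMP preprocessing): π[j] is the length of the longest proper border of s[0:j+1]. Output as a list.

[0, 0, 1, 2, 0, 1, 1, 1, 2, 0, 0, 1, 1, 2, 3, 1, 1, 1, 0, 0, 1]

π[0] = 0
j=1 s[j]='b': π[1]=0 (border '')
j=2 s[j]='c': π[2]=1 (border 'c')
j=3 s[j]='b': π[3]=2 (border 'cb')
j=4 s[j]='a': k: 2→0; π[4]=0 (border '')
j=5 s[j]='c': π[5]=1 (border 'c')
j=6 s[j]='c': k: 1→0; π[6]=1 (border 'c')
j=7 s[j]='c': k: 1→0; π[7]=1 (border 'c')
j=8 s[j]='b': π[8]=2 (border 'cb')
j=9 s[j]='b': k: 2→0; π[9]=0 (border '')
j=10 s[j]='b': π[10]=0 (border '')
j=11 s[j]='c': π[11]=1 (border 'c')
j=12 s[j]='c': k: 1→0; π[12]=1 (border 'c')
j=13 s[j]='b': π[13]=2 (border 'cb')
j=14 s[j]='c': π[14]=3 (border 'cbc')
j=15 s[j]='c': k: 3→1→0; π[15]=1 (border 'c')
j=16 s[j]='c': k: 1→0; π[16]=1 (border 'c')
j=17 s[j]='c': k: 1→0; π[17]=1 (border 'c')
j=18 s[j]='a': k: 1→0; π[18]=0 (border '')
j=19 s[j]='a': π[19]=0 (border '')
j=20 s[j]='c': π[20]=1 (border 'c')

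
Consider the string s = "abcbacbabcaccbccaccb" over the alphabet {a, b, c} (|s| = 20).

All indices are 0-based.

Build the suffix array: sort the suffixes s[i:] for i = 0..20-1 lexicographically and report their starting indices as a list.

[7, 0, 4, 16, 10, 19, 6, 3, 8, 1, 13, 15, 9, 18, 5, 2, 12, 14, 17, 11]

sorted suffixes:
  #0 SA[0]=7  'abcaccbccaccb'
  #1 SA[1]=0  'abcbacbabcaccbccaccb'
  #2 SA[2]=4  'acbabcaccbccaccb'
  #3 SA[3]=16  'accb'
  #4 SA[4]=10  'accbccaccb'
  #5 SA[5]=19  'b'
  #6 SA[6]=6  'babcaccbccaccb'
  #7 SA[7]=3  'bacbabcaccbccaccb'
  #8 SA[8]=8  'bcaccbccaccb'
  #9 SA[9]=1  'bcbacbabcaccbccaccb'
  #10 SA[10]=13  'bccaccb'
  #11 SA[11]=15  'caccb'
  #12 SA[12]=9  'caccbccaccb'
  #13 SA[13]=18  'cb'
  #14 SA[14]=5  'cbabcaccbccaccb'
  #15 SA[15]=2  'cbacbabcaccbccaccb'
  #16 SA[16]=12  'cbccaccb'
  #17 SA[17]=14  'ccaccb'
  #18 SA[18]=17  'ccb'
  #19 SA[19]=11  'ccbccaccb'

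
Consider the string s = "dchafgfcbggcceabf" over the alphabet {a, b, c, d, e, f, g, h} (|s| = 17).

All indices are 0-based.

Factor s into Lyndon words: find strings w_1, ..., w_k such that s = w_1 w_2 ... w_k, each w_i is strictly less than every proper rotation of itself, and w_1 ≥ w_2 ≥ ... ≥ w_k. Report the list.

emit factor 1: 'd' (i=0, period=1)
emit factor 2: 'ch' (i=1, period=2)
emit factor 3: 'afgfcbggcce' (i=3, period=11)
emit factor 4: 'abf' (i=14, period=3)

["d", "ch", "afgfcbggcce", "abf"]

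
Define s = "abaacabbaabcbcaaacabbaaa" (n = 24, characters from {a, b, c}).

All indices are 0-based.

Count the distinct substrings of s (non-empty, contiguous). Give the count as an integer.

241

rank | idx | suffix
   0 |  23 | a
   1 |  22 | aa
   2 |  21 | aaa
   3 |  14 | aaacabbaaa
   4 |   8 | aabcbcaaacabbaaa
   5 |  15 | aacabbaaa
   6 |   2 | aacabbaabcbcaaacabbaaa
   7 |   0 | abaacabbaabcbcaaacabbaaa
   8 |  18 | abbaaa
   9 |   5 | abbaabcbcaaacabbaaa
  10 |   9 | abcbcaaacabbaaa
  11 |  16 | acabbaaa
  12 |   3 | acabbaabcbcaaacabbaaa
  13 |  20 | baaa
  14 |   7 | baabcbcaaacabbaaa
  15 |   1 | baacabbaabcbcaaacabbaaa
  16 |  19 | bbaaa
  17 |   6 | bbaabcbcaaacabbaaa
  18 |  12 | bcaaacabbaaa
  19 |  10 | bcbcaaacabbaaa
  20 |  13 | caaacabbaaa
  21 |  17 | cabbaaa
  22 |   4 | cabbaabcbcaaacabbaaa
  23 |  11 | cbcaaacabbaaa

SA = [23, 22, 21, 14, 8, 15, 2, 0, 18, 5, 9, 16, 3, 20, 7, 1, 19, 6, 12, 10, 13, 17, 4, 11]
rank  pair      lcp
   1  s[23:],s[22:]  1  'a'
   2  s[22:],s[21:]  2  'aa'
   3  s[21:],s[14:]  3  'aaa'
   4  s[14:],s[8:]  2  'aa'
   5  s[8:],s[15:]  2  'aa'
   6  s[15:],s[2:]  8  'aacabbaa'
   7  s[2:],s[0:]  1  'a'
   8  s[0:],s[18:]  2  'ab'
   9  s[18:],s[5:]  5  'abbaa'
  10  s[5:],s[9:]  2  'ab'
  11  s[9:],s[16:]  1  'a'
  12  s[16:],s[3:]  7  'acabbaa'
  13  s[3:],s[20:]  0  ''
  14  s[20:],s[7:]  3  'baa'
  15  s[7:],s[1:]  3  'baa'
  16  s[1:],s[19:]  1  'b'
  17  s[19:],s[6:]  4  'bbaa'
  18  s[6:],s[12:]  1  'b'
  19  s[12:],s[10:]  2  'bc'
  20  s[10:],s[13:]  0  ''
  21  s[13:],s[17:]  2  'ca'
  22  s[17:],s[4:]  6  'cabbaa'
  23  s[4:],s[11:]  1  'c'

n(n+1)/2 = 24·25/2 = 300
Σ LCP = 0 + 1 + 2 + 3 + 2 + 2 + 8 + 1 + 2 + 5 + 2 + 1 + 7 + 0 + 3 + 3 + 1 + 4 + 1 + 2 + 0 + 2 + 6 + 1 = 59
distinct = 300 − 59 = 241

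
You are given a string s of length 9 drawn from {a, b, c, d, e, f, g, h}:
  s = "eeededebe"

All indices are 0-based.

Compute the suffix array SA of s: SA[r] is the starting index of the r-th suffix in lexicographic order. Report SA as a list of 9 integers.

sorted suffixes:
  #0 SA[0]=7  'be'
  #1 SA[1]=5  'debe'
  #2 SA[2]=3  'dedebe'
  #3 SA[3]=8  'e'
  #4 SA[4]=6  'ebe'
  #5 SA[5]=4  'edebe'
  #6 SA[6]=2  'ededebe'
  #7 SA[7]=1  'eededebe'
  #8 SA[8]=0  'eeededebe'

[7, 5, 3, 8, 6, 4, 2, 1, 0]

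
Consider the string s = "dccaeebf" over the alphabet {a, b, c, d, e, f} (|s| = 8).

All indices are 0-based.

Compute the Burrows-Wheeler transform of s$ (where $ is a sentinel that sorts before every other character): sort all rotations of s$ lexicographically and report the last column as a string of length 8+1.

fcecd$eab

rank  rotation   last
    0  $dccaeebf  f
    1  aeebf$dcc  c
    2  bf$dccaee  e
    3  caeebf$dc  c
    4  ccaeebf$d  d
    5  dccaeebf$  $
    6  ebf$dccae  e
    7  eebf$dcca  a
    8  f$dccaeeb  b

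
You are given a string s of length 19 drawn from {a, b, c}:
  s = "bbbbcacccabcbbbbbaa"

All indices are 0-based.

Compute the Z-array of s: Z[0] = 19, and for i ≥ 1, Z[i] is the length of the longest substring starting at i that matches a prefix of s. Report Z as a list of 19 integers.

Z[0]=19
i=1: i≥r, start 0; Z[1]=3 extend→box=[1,4)
i=2: min(r-i=2, Z[1]=3)=2; Z[2]=2
i=3: min(r-i=1, Z[2]=2)=1; Z[3]=1
i=4: i≥r, start 0; Z[4]=0
i=5: i≥r, start 0; Z[5]=0
i=6: i≥r, start 0; Z[6]=0
i=7: i≥r, start 0; Z[7]=0
i=8: i≥r, start 0; Z[8]=0
i=9: i≥r, start 0; Z[9]=0
i=10: i≥r, start 0; Z[10]=1 extend→box=[10,11)
i=11: i≥r, start 0; Z[11]=0
i=12: i≥r, start 0; Z[12]=4 extend→box=[12,16)
i=13: min(r-i=3, Z[1]=3)=3; Z[13]=4 extend→box=[13,17)
i=14: min(r-i=3, Z[1]=3)=3; Z[14]=3
i=15: min(r-i=2, Z[2]=2)=2; Z[15]=2
i=16: min(r-i=1, Z[3]=1)=1; Z[16]=1
i=17: i≥r, start 0; Z[17]=0
i=18: i≥r, start 0; Z[18]=0

[19, 3, 2, 1, 0, 0, 0, 0, 0, 0, 1, 0, 4, 4, 3, 2, 1, 0, 0]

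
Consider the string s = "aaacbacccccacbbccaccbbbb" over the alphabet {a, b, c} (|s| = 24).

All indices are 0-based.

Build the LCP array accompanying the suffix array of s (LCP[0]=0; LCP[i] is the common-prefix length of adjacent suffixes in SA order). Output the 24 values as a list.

rank→(start, suffix):
  0 → (0, 'aaacbacccccacbbccaccbbbb')
  1 → (1, 'aacbacccccacbbccaccbbbb')
  2 → (2, 'acbacccccacbbccaccbbbb')
  3 → (11, 'acbbccaccbbbb')
  4 → (17, 'accbbbb')
  5 → (5, 'acccccacbbccaccbbbb')
  6 → (23, 'b')
  7 → (4, 'bacccccacbbccaccbbbb')
  8 → (22, 'bb')
  9 → (21, 'bbb')
  10 → (20, 'bbbb')
  11 → (13, 'bbccaccbbbb')
  12 → (14, 'bccaccbbbb')
  13 → (10, 'cacbbccaccbbbb')
  14 → (16, 'caccbbbb')
  15 → (3, 'cbacccccacbbccaccbbbb')
  16 → (19, 'cbbbb')
  17 → (12, 'cbbccaccbbbb')
  18 → (9, 'ccacbbccaccbbbb')
  19 → (15, 'ccaccbbbb')
  20 → (18, 'ccbbbb')
  21 → (8, 'cccacbbccaccbbbb')
  22 → (7, 'ccccacbbccaccbbbb')
  23 → (6, 'cccccacbbccaccbbbb')

SA = [0, 1, 2, 11, 17, 5, 23, 4, 22, 21, 20, 13, 14, 10, 16, 3, 19, 12, 9, 15, 18, 8, 7, 6]
i: (SA[i-1],SA[i]) lcp shared
  1: (0,1) 2 'aa'
  2: (1,2) 1 'a'
  3: (2,11) 3 'acb'
  4: (11,17) 2 'ac'
  5: (17,5) 3 'acc'
  6: (5,23) 0 ''
  7: (23,4) 1 'b'
  8: (4,22) 1 'b'
  9: (22,21) 2 'bb'
  10: (21,20) 3 'bbb'
  11: (20,13) 2 'bb'
  12: (13,14) 1 'b'
  13: (14,10) 0 ''
  14: (10,16) 3 'cac'
  15: (16,3) 1 'c'
  16: (3,19) 2 'cb'
  17: (19,12) 3 'cbb'
  18: (12,9) 1 'c'
  19: (9,15) 4 'ccac'
  20: (15,18) 2 'cc'
  21: (18,8) 2 'cc'
  22: (8,7) 3 'ccc'
  23: (7,6) 4 'cccc'

[0, 2, 1, 3, 2, 3, 0, 1, 1, 2, 3, 2, 1, 0, 3, 1, 2, 3, 1, 4, 2, 2, 3, 4]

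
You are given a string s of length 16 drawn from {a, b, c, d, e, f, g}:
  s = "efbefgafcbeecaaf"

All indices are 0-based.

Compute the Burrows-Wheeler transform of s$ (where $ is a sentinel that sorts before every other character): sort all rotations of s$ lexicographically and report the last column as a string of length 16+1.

rank  rotation           last
    0  $efbefgafcbeecaaf  f
    1  aaf$efbefgafcbeec  c
    2  af$efbefgafcbeeca  a
    3  afcbeecaaf$efbefg  g
    4  beecaaf$efbefgafc  c
    5  befgafcbeecaaf$ef  f
    6  caaf$efbefgafcbee  e
    7  cbeecaaf$efbefgaf  f
    8  ecaaf$efbefgafcbe  e
    9  eecaaf$efbefgafcb  b
   10  efbefgafcbeecaaf$  $
   11  efgafcbeecaaf$efb  b
   12  f$efbefgafcbeecaa  a
   13  fbefgafcbeecaaf$e  e
   14  fcbeecaaf$efbefga  a
   15  fgafcbeecaaf$efbe  e
   16  gafcbeecaaf$efbef  f

fcagcfefeb$baeaef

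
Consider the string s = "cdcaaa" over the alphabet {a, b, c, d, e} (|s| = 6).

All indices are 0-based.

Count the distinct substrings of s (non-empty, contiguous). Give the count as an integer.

17

sorted suffixes:
  #0 SA[0]=5  'a'
  #1 SA[1]=4  'aa'
  #2 SA[2]=3  'aaa'
  #3 SA[3]=2  'caaa'
  #4 SA[4]=0  'cdcaaa'
  #5 SA[5]=1  'dcaaa'

SA = [5, 4, 3, 2, 0, 1]
rank  pair      lcp
   1  s[5:],s[4:]  1  'a'
   2  s[4:],s[3:]  2  'aa'
   3  s[3:],s[2:]  0  ''
   4  s[2:],s[0:]  1  'c'
   5  s[0:],s[1:]  0  ''

n(n+1)/2 = 6·7/2 = 21
Σ LCP = 0 + 1 + 2 + 0 + 1 + 0 = 4
distinct = 21 − 4 = 17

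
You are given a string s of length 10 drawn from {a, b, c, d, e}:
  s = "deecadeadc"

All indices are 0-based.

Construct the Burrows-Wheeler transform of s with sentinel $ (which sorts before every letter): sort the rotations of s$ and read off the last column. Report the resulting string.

rank  rotation     last
    0  $deecadeadc  c
    1  adc$deecade  e
    2  adeadc$deec  c
    3  c$deecadead  d
    4  cadeadc$dee  e
    5  dc$deecadea  a
    6  deadc$deeca  a
    7  deecadeadc$  $
    8  eadc$deecad  d
    9  ecadeadc$de  e
   10  eecadeadc$d  d

cecdeaa$ded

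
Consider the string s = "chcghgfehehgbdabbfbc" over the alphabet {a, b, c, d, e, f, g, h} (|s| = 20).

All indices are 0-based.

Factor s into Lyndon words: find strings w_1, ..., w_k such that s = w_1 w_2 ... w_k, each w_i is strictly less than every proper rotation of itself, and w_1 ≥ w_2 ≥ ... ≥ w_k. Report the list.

["ch", "cghgfehehg", "bd", "abbfbc"]

emit factor 1: 'ch' (i=0, period=2)
emit factor 2: 'cghgfehehg' (i=2, period=10)
emit factor 3: 'bd' (i=12, period=2)
emit factor 4: 'abbfbc' (i=14, period=6)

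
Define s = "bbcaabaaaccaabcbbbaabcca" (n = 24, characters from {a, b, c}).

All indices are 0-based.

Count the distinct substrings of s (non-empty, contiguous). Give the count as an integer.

rank→(start, suffix):
  0 → (23, 'a')
  1 → (6, 'aaaccaabcbbbaabcca')
  2 → (3, 'aabaaaccaabcbbbaabcca')
  3 → (11, 'aabcbbbaabcca')
  4 → (18, 'aabcca')
  5 → (7, 'aaccaabcbbbaabcca')
  6 → (4, 'abaaaccaabcbbbaabcca')
  7 → (12, 'abcbbbaabcca')
  8 → (19, 'abcca')
  9 → (8, 'accaabcbbbaabcca')
  10 → (5, 'baaaccaabcbbbaabcca')
  11 → (17, 'baabcca')
  12 → (16, 'bbaabcca')
  13 → (15, 'bbbaabcca')
  14 → (0, 'bbcaabaaaccaabcbbbaabcca')
  15 → (1, 'bcaabaaaccaabcbbbaabcca')
  16 → (13, 'bcbbbaabcca')
  17 → (20, 'bcca')
  18 → (22, 'ca')
  19 → (2, 'caabaaaccaabcbbbaabcca')
  20 → (10, 'caabcbbbaabcca')
  21 → (14, 'cbbbaabcca')
  22 → (21, 'cca')
  23 → (9, 'ccaabcbbbaabcca')

SA = [23, 6, 3, 11, 18, 7, 4, 12, 19, 8, 5, 17, 16, 15, 0, 1, 13, 20, 22, 2, 10, 14, 21, 9]
rank  pair      lcp
   1  s[23:],s[6:]  1  'a'
   2  s[6:],s[3:]  2  'aa'
   3  s[3:],s[11:]  3  'aab'
   4  s[11:],s[18:]  4  'aabc'
   5  s[18:],s[7:]  2  'aa'
   6  s[7:],s[4:]  1  'a'
   7  s[4:],s[12:]  2  'ab'
   8  s[12:],s[19:]  3  'abc'
   9  s[19:],s[8:]  1  'a'
  10  s[8:],s[5:]  0  ''
  11  s[5:],s[17:]  3  'baa'
  12  s[17:],s[16:]  1  'b'
  13  s[16:],s[15:]  2  'bb'
  14  s[15:],s[0:]  2  'bb'
  15  s[0:],s[1:]  1  'b'
  16  s[1:],s[13:]  2  'bc'
  17  s[13:],s[20:]  2  'bc'
  18  s[20:],s[22:]  0  ''
  19  s[22:],s[2:]  2  'ca'
  20  s[2:],s[10:]  4  'caab'
  21  s[10:],s[14:]  1  'c'
  22  s[14:],s[21:]  1  'c'
  23  s[21:],s[9:]  3  'cca'

n(n+1)/2 = 24·25/2 = 300
Σ LCP = 0 + 1 + 2 + 3 + 4 + 2 + 1 + 2 + 3 + 1 + 0 + 3 + 1 + 2 + 2 + 1 + 2 + 2 + 0 + 2 + 4 + 1 + 1 + 3 = 43
distinct = 300 − 43 = 257

257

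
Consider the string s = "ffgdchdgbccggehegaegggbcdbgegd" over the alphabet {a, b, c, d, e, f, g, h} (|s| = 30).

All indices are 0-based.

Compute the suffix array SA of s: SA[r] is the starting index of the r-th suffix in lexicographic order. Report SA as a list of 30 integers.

rank | idx | suffix
   0 |  17 | aegggbcdbgegd
   1 |   8 | bccggehegaegggbcdbgegd
   2 |  22 | bcdbgegd
   3 |  25 | bgegd
   4 |   9 | ccggehegaegggbcdbgegd
   5 |  23 | cdbgegd
   6 |  10 | cggehegaegggbcdbgegd
   7 |   4 | chdgbccggehegaegggbcdbgegd
   8 |  29 | d
   9 |  24 | dbgegd
  10 |   3 | dchdgbccggehegaegggbcdbgegd
  11 |   6 | dgbccggehegaegggbcdbgegd
  12 |  15 | egaegggbcdbgegd
  13 |  27 | egd
  14 |  18 | egggbcdbgegd
  15 |  13 | ehegaegggbcdbgegd
  16 |   0 | ffgdchdgbccggehegaegggbcdbgegd
  17 |   1 | fgdchdgbccggehegaegggbcdbgegd
  18 |  16 | gaegggbcdbgegd
  19 |   7 | gbccggehegaegggbcdbgegd
  20 |  21 | gbcdbgegd
  21 |  28 | gd
  22 |   2 | gdchdgbccggehegaegggbcdbgegd
  23 |  26 | gegd
  24 |  12 | gehegaegggbcdbgegd
  25 |  20 | ggbcdbgegd
  26 |  11 | ggehegaegggbcdbgegd
  27 |  19 | gggbcdbgegd
  28 |   5 | hdgbccggehegaegggbcdbgegd
  29 |  14 | hegaegggbcdbgegd

[17, 8, 22, 25, 9, 23, 10, 4, 29, 24, 3, 6, 15, 27, 18, 13, 0, 1, 16, 7, 21, 28, 2, 26, 12, 20, 11, 19, 5, 14]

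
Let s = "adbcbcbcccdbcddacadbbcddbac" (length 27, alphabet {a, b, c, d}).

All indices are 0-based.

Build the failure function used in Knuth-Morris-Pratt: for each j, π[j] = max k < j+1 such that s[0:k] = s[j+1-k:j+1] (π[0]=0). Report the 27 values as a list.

π[0] = 0
j=1 s[j]='d': π[1]=0 (border '')
j=2 s[j]='b': π[2]=0 (border '')
j=3 s[j]='c': π[3]=0 (border '')
j=4 s[j]='b': π[4]=0 (border '')
j=5 s[j]='c': π[5]=0 (border '')
j=6 s[j]='b': π[6]=0 (border '')
j=7 s[j]='c': π[7]=0 (border '')
j=8 s[j]='c': π[8]=0 (border '')
j=9 s[j]='c': π[9]=0 (border '')
j=10 s[j]='d': π[10]=0 (border '')
j=11 s[j]='b': π[11]=0 (border '')
j=12 s[j]='c': π[12]=0 (border '')
j=13 s[j]='d': π[13]=0 (border '')
j=14 s[j]='d': π[14]=0 (border '')
j=15 s[j]='a': π[15]=1 (border 'a')
j=16 s[j]='c': k: 1→0; π[16]=0 (border '')
j=17 s[j]='a': π[17]=1 (border 'a')
j=18 s[j]='d': π[18]=2 (border 'ad')
j=19 s[j]='b': π[19]=3 (border 'adb')
j=20 s[j]='b': k: 3→0; π[20]=0 (border '')
j=21 s[j]='c': π[21]=0 (border '')
j=22 s[j]='d': π[22]=0 (border '')
j=23 s[j]='d': π[23]=0 (border '')
j=24 s[j]='b': π[24]=0 (border '')
j=25 s[j]='a': π[25]=1 (border 'a')
j=26 s[j]='c': k: 1→0; π[26]=0 (border '')

[0, 0, 0, 0, 0, 0, 0, 0, 0, 0, 0, 0, 0, 0, 0, 1, 0, 1, 2, 3, 0, 0, 0, 0, 0, 1, 0]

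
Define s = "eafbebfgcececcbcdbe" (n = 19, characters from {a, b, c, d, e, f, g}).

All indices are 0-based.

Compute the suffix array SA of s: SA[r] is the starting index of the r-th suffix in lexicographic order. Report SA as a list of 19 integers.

rank→(start, suffix):
  0 → (1, 'afbebfgcececcbcdbe')
  1 → (14, 'bcdbe')
  2 → (17, 'be')
  3 → (3, 'bebfgcececcbcdbe')
  4 → (5, 'bfgcececcbcdbe')
  5 → (13, 'cbcdbe')
  6 → (12, 'ccbcdbe')
  7 → (15, 'cdbe')
  8 → (10, 'ceccbcdbe')
  9 → (8, 'cececcbcdbe')
  10 → (16, 'dbe')
  11 → (18, 'e')
  12 → (0, 'eafbebfgcececcbcdbe')
  13 → (4, 'ebfgcececcbcdbe')
  14 → (11, 'eccbcdbe')
  15 → (9, 'ececcbcdbe')
  16 → (2, 'fbebfgcececcbcdbe')
  17 → (6, 'fgcececcbcdbe')
  18 → (7, 'gcececcbcdbe')

[1, 14, 17, 3, 5, 13, 12, 15, 10, 8, 16, 18, 0, 4, 11, 9, 2, 6, 7]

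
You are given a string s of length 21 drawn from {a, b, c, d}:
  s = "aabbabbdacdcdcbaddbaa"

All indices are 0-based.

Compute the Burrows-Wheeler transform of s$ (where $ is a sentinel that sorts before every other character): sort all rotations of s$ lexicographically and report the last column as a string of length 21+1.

rank  rotation                last
    0  $aabbabbdacdcdcbaddbaa  a
    1  a$aabbabbdacdcdcbaddba  a
    2  aa$aabbabbdacdcdcbaddb  b
    3  aabbabbdacdcdcbaddbaa$  $
    4  abbabbdacdcdcbaddbaa$a  a
    5  abbdacdcdcbaddbaa$aabb  b
    6  acdcdcbaddbaa$aabbabbd  d
    7  addbaa$aabbabbdacdcdcb  b
    8  baa$aabbabbdacdcdcbadd  d
    9  babbdacdcdcbaddbaa$aab  b
   10  baddbaa$aabbabbdacdcdc  c
   11  bbabbdacdcdcbaddbaa$aa  a
   12  bbdacdcdcbaddbaa$aabba  a
   13  bdacdcdcbaddbaa$aabbab  b
   14  cbaddbaa$aabbabbdacdcd  d
   15  cdcbaddbaa$aabbabbdacd  d
   16  cdcdcbaddbaa$aabbabbda  a
   17  dacdcdcbaddbaa$aabbabb  b
   18  dbaa$aabbabbdacdcdcbad  d
   19  dcbaddbaa$aabbabbdacdc  c
   20  dcdcbaddbaa$aabbabbdac  c
   21  ddbaa$aabbabbdacdcdcba  a

aab$abdbdbcaabddabdcca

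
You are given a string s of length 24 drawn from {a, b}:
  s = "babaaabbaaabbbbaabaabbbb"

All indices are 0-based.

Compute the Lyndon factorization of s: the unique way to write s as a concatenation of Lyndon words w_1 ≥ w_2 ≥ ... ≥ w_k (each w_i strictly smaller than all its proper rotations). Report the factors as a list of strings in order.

["b", "ab", "aaabbaaabbbbaabaabbbb"]

emit factor 1: 'b' (i=0, period=1)
emit factor 2: 'ab' (i=1, period=2)
emit factor 3: 'aaabbaaabbbbaabaabbbb' (i=3, period=21)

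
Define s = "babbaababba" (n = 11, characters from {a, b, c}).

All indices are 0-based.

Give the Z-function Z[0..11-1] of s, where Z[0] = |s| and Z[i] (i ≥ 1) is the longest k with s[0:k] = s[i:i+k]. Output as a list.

[11, 0, 1, 2, 0, 0, 5, 0, 1, 2, 0]

Z[0]=11
i=1: outside box; Z[1]=0
i=2: outside box; Z[2]=1 extend→box=[2,3)
i=3: outside box; Z[3]=2 extend→box=[3,5)
i=4: min(r-i=1, Z[1]=0)=0; Z[4]=0
i=5: outside box; Z[5]=0
i=6: outside box; Z[6]=5 extend→box=[6,11)
i=7: min(r-i=4, Z[1]=0)=0; Z[7]=0
i=8: min(r-i=3, Z[2]=1)=1; Z[8]=1
i=9: min(r-i=2, Z[3]=2)=2; Z[9]=2
i=10: min(r-i=1, Z[4]=0)=0; Z[10]=0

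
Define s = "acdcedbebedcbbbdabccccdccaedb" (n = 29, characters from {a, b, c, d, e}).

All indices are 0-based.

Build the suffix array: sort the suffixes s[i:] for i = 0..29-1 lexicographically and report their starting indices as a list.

sorted suffixes:
  #0 SA[0]=16  'abccccdccaedb'
  #1 SA[1]=0  'acdcedbebedcbbbdabccccdccaedb'
  #2 SA[2]=25  'aedb'
  #3 SA[3]=28  'b'
  #4 SA[4]=12  'bbbdabccccdccaedb'
  #5 SA[5]=13  'bbdabccccdccaedb'
  #6 SA[6]=17  'bccccdccaedb'
  #7 SA[7]=14  'bdabccccdccaedb'
  #8 SA[8]=6  'bebedcbbbdabccccdccaedb'
  #9 SA[9]=8  'bedcbbbdabccccdccaedb'
  #10 SA[10]=24  'caedb'
  #11 SA[11]=11  'cbbbdabccccdccaedb'
  #12 SA[12]=23  'ccaedb'
  #13 SA[13]=18  'ccccdccaedb'
  #14 SA[14]=19  'cccdccaedb'
  #15 SA[15]=20  'ccdccaedb'
  #16 SA[16]=21  'cdccaedb'
  #17 SA[17]=1  'cdcedbebedcbbbdabccccdccaedb'
  #18 SA[18]=3  'cedbebedcbbbdabccccdccaedb'
  #19 SA[19]=15  'dabccccdccaedb'
  #20 SA[20]=27  'db'
  #21 SA[21]=5  'dbebedcbbbdabccccdccaedb'
  #22 SA[22]=10  'dcbbbdabccccdccaedb'
  #23 SA[23]=22  'dccaedb'
  #24 SA[24]=2  'dcedbebedcbbbdabccccdccaedb'
  #25 SA[25]=7  'ebedcbbbdabccccdccaedb'
  #26 SA[26]=26  'edb'
  #27 SA[27]=4  'edbebedcbbbdabccccdccaedb'
  #28 SA[28]=9  'edcbbbdabccccdccaedb'

[16, 0, 25, 28, 12, 13, 17, 14, 6, 8, 24, 11, 23, 18, 19, 20, 21, 1, 3, 15, 27, 5, 10, 22, 2, 7, 26, 4, 9]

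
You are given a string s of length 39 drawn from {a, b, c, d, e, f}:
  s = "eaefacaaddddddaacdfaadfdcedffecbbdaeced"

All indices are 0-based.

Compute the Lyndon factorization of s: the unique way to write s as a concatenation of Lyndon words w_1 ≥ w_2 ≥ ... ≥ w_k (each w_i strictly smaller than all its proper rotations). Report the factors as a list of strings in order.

emit factor 1: 'e' (i=0, period=1)
emit factor 2: 'aef' (i=1, period=3)
emit factor 3: 'ac' (i=4, period=2)
emit factor 4: 'aadddddd' (i=6, period=8)
emit factor 5: 'aacdfaadfdcedffecbbdaeced' (i=14, period=25)

["e", "aef", "ac", "aadddddd", "aacdfaadfdcedffecbbdaeced"]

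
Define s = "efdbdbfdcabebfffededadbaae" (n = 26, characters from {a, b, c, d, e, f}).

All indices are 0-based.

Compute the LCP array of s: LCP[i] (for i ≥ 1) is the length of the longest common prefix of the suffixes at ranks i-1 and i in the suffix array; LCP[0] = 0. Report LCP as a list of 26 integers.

[0, 1, 1, 1, 0, 1, 1, 1, 2, 0, 0, 1, 2, 2, 1, 1, 0, 1, 1, 2, 1, 0, 2, 1, 1, 2]

rank | idx | suffix
   0 |  23 | aae
   1 |   9 | abebfffededadbaae
   2 |  20 | adbaae
   3 |  24 | ae
   4 |  22 | baae
   5 |   3 | bdbfdcabebfffededadbaae
   6 |  10 | bebfffededadbaae
   7 |   5 | bfdcabebfffededadbaae
   8 |  12 | bfffededadbaae
   9 |   8 | cabebfffededadbaae
  10 |  19 | dadbaae
  11 |  21 | dbaae
  12 |   2 | dbdbfdcabebfffededadbaae
  13 |   4 | dbfdcabebfffededadbaae
  14 |   7 | dcabebfffededadbaae
  15 |  17 | dedadbaae
  16 |  25 | e
  17 |  11 | ebfffededadbaae
  18 |  18 | edadbaae
  19 |  16 | ededadbaae
  20 |   0 | efdbdbfdcabebfffededadbaae
  21 |   1 | fdbdbfdcabebfffededadbaae
  22 |   6 | fdcabebfffededadbaae
  23 |  15 | fededadbaae
  24 |  14 | ffededadbaae
  25 |  13 | fffededadbaae

SA = [23, 9, 20, 24, 22, 3, 10, 5, 12, 8, 19, 21, 2, 4, 7, 17, 25, 11, 18, 16, 0, 1, 6, 15, 14, 13]
[i] adj suffixes → lcp
  [1] 23/9 → 1 ('a')
  [2] 9/20 → 1 ('a')
  [3] 20/24 → 1 ('a')
  [4] 24/22 → 0 ('')
  [5] 22/3 → 1 ('b')
  [6] 3/10 → 1 ('b')
  [7] 10/5 → 1 ('b')
  [8] 5/12 → 2 ('bf')
  [9] 12/8 → 0 ('')
  [10] 8/19 → 0 ('')
  [11] 19/21 → 1 ('d')
  [12] 21/2 → 2 ('db')
  [13] 2/4 → 2 ('db')
  [14] 4/7 → 1 ('d')
  [15] 7/17 → 1 ('d')
  [16] 17/25 → 0 ('')
  [17] 25/11 → 1 ('e')
  [18] 11/18 → 1 ('e')
  [19] 18/16 → 2 ('ed')
  [20] 16/0 → 1 ('e')
  [21] 0/1 → 0 ('')
  [22] 1/6 → 2 ('fd')
  [23] 6/15 → 1 ('f')
  [24] 15/14 → 1 ('f')
  [25] 14/13 → 2 ('ff')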